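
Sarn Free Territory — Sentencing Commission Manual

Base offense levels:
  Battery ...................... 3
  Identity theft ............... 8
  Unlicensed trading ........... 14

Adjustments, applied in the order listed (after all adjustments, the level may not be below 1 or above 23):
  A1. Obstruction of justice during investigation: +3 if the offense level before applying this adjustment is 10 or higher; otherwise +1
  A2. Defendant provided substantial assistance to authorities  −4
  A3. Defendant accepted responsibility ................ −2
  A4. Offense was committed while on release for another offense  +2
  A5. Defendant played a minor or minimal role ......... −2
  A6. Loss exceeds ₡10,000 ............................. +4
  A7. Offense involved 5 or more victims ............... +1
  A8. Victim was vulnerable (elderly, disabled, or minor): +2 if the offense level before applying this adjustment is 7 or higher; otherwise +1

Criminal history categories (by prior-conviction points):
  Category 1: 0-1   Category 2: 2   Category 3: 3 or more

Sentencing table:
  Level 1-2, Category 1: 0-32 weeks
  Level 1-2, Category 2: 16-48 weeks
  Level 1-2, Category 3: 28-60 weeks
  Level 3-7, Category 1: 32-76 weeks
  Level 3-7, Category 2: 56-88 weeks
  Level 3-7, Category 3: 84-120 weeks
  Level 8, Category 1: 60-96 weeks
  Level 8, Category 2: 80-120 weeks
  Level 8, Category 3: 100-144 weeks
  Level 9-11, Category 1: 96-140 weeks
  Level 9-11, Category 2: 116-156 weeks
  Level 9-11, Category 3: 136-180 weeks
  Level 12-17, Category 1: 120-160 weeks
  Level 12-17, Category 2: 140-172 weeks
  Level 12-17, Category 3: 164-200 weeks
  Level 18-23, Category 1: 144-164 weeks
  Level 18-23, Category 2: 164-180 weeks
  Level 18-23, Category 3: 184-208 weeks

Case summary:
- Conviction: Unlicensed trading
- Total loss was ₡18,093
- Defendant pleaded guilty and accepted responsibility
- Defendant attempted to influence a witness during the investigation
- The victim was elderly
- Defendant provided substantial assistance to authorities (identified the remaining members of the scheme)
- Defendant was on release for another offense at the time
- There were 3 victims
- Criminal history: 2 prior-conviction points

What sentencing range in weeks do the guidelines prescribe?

Base offense level for unlicensed trading: 14.
A1 applies (level before this adjustment is 14 ≥ 10, so +3): 14 + 3 = 17.
A2 applies: 17 − 4 = 13.
A3 applies: 13 − 2 = 11.
A4 applies: 11 + 2 = 13.
A5 does not apply.
A6 applies: 13 + 4 = 17.
A8 applies (level before this adjustment is 17 ≥ 7, so +2): 17 + 2 = 19.
Final offense level: 19.
Criminal history: 2 prior points → Category 2 (2).
Level 19 falls in the 18-23 band.
Grid: Level 18-23 × Category 2 = 164-180 weeks.

164-180 weeks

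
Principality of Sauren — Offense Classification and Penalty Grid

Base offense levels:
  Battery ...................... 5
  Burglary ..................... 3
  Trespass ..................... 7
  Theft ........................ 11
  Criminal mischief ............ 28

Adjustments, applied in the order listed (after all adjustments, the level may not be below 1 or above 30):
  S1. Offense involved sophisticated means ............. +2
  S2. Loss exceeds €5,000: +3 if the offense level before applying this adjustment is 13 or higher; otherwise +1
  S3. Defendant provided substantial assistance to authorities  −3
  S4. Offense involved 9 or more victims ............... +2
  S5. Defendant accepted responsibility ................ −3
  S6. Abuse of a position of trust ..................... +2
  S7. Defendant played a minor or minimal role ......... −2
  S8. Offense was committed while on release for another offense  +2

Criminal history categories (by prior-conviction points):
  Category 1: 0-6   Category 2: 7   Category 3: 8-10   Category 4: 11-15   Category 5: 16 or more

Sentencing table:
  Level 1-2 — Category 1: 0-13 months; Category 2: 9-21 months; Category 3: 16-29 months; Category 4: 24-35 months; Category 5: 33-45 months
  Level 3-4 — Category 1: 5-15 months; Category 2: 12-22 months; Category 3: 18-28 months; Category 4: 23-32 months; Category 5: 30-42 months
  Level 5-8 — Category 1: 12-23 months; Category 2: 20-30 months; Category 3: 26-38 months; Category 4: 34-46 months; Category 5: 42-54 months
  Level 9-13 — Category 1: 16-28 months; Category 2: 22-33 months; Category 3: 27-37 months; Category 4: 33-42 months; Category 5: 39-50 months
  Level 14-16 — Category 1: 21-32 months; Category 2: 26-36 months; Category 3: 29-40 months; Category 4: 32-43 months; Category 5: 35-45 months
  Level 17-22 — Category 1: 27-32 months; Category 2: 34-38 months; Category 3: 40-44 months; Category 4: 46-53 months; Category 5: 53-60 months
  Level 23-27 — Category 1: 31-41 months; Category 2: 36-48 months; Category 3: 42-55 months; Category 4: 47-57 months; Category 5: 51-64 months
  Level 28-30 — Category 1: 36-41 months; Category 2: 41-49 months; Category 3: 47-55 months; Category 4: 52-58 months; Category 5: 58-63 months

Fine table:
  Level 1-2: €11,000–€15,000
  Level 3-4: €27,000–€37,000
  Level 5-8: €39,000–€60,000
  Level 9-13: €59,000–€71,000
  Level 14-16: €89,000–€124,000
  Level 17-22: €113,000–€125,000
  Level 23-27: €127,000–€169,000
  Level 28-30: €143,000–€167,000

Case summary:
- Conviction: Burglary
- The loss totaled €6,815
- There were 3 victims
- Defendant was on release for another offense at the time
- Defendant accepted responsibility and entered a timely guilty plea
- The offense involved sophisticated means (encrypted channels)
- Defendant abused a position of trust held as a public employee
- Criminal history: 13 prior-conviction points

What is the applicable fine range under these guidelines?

Base offense level for burglary: 3.
S1 applies: 3 + 2 = 5.
S2 applies (level before this adjustment is 5 < 13, so +1): 5 + 1 = 6.
S5 applies: 6 − 3 = 3.
S6 applies: 3 + 2 = 5.
S7 does not apply.
S8 applies: 5 + 2 = 7.
Final offense level: 7.
Level 7 falls in the 5-8 band.
Fine table: Level 5-8 → €39,000–€60,000.

€39,000–€60,000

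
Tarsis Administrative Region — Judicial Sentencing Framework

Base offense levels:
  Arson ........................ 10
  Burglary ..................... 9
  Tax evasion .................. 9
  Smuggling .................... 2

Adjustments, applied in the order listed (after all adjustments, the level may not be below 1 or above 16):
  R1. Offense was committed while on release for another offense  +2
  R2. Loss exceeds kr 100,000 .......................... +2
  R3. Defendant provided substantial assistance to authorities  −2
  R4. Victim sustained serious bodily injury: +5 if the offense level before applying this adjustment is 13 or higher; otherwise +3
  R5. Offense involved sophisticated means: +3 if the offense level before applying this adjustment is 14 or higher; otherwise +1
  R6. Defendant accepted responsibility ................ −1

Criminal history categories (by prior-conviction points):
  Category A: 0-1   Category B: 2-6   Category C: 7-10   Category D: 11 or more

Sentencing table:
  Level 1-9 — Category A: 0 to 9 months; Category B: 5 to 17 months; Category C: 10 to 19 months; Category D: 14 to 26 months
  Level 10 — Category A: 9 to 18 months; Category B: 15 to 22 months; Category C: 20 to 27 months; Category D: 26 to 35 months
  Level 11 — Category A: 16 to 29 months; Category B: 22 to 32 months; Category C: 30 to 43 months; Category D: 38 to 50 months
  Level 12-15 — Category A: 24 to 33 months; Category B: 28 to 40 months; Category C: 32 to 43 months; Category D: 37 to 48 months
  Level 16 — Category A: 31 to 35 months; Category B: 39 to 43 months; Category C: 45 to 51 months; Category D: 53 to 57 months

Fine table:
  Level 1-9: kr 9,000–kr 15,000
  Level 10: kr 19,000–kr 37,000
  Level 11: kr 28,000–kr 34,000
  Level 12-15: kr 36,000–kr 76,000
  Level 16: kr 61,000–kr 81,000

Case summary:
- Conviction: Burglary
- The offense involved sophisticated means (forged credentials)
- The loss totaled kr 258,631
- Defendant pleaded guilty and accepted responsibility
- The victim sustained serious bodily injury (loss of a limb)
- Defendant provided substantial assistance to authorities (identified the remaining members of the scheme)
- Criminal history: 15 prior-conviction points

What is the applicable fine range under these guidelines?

Base offense level for burglary: 9.
R1 does not apply.
R2 applies: 9 + 2 = 11.
R3 applies: 11 − 2 = 9.
R4 applies (level before this adjustment is 9 < 13, so +3): 9 + 3 = 12.
R5 applies (level before this adjustment is 12 < 14, so +1): 12 + 1 = 13.
R6 applies: 13 − 1 = 12.
Final offense level: 12.
Level 12 falls in the 12-15 band.
Fine table: Level 12-15 → kr 36,000–kr 76,000.

kr 36,000–kr 76,000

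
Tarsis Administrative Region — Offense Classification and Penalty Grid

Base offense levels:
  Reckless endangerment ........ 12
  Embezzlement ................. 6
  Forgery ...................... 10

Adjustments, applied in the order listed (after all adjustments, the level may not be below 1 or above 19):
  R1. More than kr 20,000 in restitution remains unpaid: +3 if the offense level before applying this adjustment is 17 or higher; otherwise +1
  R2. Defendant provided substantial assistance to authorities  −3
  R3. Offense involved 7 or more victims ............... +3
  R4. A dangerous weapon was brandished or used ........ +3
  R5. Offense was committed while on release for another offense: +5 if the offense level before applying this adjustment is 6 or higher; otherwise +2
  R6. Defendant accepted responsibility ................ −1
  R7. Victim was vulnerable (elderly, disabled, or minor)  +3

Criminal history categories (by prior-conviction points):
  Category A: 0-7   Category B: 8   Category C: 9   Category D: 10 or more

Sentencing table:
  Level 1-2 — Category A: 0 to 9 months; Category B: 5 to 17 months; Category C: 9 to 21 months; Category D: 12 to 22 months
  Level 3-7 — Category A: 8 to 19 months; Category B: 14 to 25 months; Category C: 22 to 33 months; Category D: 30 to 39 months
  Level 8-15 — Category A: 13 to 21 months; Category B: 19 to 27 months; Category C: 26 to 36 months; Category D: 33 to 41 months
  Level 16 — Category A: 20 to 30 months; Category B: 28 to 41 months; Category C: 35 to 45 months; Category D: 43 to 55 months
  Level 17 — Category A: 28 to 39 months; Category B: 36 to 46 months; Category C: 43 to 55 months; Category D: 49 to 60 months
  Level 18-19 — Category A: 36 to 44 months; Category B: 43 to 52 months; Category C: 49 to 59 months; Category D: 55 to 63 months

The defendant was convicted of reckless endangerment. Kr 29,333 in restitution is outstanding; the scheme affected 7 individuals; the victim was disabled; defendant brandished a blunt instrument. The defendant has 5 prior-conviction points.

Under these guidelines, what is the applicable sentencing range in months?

Base offense level for reckless endangerment: 12.
R1 applies (level before this adjustment is 12 < 17, so +1): 12 + 1 = 13.
R3 applies: 13 + 3 = 16.
R4 applies: 16 + 3 = 19.
R6 does not apply.
R7 applies: 19 + 3 = 22.
Level 22 exceeds the maximum of 19; capped at 19.
Final offense level: 19.
Criminal history: 5 prior points → Category A (0-7).
Level 19 falls in the 18-19 band.
Grid: Level 18-19 × Category A = 36-44 months.

36-44 months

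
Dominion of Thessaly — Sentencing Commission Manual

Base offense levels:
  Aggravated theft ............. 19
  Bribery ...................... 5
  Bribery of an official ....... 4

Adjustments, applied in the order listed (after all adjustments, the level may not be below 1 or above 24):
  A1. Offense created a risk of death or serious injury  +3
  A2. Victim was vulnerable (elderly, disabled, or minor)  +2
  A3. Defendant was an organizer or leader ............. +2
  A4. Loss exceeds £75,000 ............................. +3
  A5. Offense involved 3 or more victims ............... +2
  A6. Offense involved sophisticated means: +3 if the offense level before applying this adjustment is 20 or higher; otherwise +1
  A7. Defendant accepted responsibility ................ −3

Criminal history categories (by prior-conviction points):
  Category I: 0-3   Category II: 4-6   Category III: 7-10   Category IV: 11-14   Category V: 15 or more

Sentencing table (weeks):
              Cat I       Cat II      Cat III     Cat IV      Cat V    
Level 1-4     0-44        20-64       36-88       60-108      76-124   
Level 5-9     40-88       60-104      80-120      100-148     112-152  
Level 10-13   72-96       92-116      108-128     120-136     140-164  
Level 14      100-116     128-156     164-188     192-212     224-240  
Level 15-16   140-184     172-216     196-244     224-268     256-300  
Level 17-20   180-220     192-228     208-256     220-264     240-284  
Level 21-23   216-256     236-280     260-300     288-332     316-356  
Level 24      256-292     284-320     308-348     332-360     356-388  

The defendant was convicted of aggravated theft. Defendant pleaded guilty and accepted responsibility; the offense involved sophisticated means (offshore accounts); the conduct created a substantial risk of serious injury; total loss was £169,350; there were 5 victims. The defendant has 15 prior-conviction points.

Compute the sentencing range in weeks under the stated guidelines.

Base offense level for aggravated theft: 19.
A1 applies: 19 + 3 = 22.
A2 does not apply.
A4 applies: 22 + 3 = 25.
A5 applies: 25 + 2 = 27.
A6 applies (level before this adjustment is 27 ≥ 20, so +3): 27 + 3 = 30.
A7 applies: 30 − 3 = 27.
Level 27 exceeds the maximum of 24; capped at 24.
Final offense level: 24.
Criminal history: 15 prior points → Category V (15+).
Level 24 falls in the 24 band.
Grid: Level 24 × Category V = 356-388 weeks.

356-388 weeks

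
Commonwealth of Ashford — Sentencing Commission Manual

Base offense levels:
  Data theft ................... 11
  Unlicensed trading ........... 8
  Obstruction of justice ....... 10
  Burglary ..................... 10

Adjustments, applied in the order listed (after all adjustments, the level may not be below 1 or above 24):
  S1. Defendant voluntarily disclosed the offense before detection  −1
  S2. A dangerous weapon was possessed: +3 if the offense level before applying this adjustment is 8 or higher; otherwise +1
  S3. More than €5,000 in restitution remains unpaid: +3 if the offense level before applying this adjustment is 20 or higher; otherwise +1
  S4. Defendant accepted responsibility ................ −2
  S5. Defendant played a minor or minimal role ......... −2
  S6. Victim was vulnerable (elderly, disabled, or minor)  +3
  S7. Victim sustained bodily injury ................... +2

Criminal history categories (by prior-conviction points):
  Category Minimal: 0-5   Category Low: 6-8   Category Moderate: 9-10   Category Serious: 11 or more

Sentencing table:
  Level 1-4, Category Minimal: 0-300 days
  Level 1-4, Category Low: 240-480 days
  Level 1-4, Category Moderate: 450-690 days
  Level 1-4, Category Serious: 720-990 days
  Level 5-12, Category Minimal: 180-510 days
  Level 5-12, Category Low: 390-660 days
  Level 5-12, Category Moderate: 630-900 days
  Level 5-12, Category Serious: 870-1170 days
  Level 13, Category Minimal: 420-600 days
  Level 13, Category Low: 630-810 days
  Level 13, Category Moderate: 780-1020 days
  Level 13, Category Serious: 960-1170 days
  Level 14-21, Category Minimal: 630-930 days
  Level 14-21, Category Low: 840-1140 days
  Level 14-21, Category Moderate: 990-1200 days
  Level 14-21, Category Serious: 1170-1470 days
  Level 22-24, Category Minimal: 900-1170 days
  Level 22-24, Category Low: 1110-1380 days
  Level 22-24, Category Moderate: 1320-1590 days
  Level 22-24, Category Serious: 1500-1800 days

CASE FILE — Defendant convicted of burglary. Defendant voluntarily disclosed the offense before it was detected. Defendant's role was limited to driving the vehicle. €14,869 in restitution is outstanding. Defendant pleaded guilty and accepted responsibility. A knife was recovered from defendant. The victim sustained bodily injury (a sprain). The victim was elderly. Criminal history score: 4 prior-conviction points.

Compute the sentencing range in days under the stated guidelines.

Base offense level for burglary: 10.
S1 applies: 10 − 1 = 9.
S2 applies (level before this adjustment is 9 ≥ 8, so +3): 9 + 3 = 12.
S3 applies (level before this adjustment is 12 < 20, so +1): 12 + 1 = 13.
S4 applies: 13 − 2 = 11.
S5 applies: 11 − 2 = 9.
S6 applies: 9 + 3 = 12.
S7 applies: 12 + 2 = 14.
Final offense level: 14.
Criminal history: 4 prior points → Category Minimal (0-5).
Level 14 falls in the 14-21 band.
Grid: Level 14-21 × Category Minimal = 630-930 days.

630-930 days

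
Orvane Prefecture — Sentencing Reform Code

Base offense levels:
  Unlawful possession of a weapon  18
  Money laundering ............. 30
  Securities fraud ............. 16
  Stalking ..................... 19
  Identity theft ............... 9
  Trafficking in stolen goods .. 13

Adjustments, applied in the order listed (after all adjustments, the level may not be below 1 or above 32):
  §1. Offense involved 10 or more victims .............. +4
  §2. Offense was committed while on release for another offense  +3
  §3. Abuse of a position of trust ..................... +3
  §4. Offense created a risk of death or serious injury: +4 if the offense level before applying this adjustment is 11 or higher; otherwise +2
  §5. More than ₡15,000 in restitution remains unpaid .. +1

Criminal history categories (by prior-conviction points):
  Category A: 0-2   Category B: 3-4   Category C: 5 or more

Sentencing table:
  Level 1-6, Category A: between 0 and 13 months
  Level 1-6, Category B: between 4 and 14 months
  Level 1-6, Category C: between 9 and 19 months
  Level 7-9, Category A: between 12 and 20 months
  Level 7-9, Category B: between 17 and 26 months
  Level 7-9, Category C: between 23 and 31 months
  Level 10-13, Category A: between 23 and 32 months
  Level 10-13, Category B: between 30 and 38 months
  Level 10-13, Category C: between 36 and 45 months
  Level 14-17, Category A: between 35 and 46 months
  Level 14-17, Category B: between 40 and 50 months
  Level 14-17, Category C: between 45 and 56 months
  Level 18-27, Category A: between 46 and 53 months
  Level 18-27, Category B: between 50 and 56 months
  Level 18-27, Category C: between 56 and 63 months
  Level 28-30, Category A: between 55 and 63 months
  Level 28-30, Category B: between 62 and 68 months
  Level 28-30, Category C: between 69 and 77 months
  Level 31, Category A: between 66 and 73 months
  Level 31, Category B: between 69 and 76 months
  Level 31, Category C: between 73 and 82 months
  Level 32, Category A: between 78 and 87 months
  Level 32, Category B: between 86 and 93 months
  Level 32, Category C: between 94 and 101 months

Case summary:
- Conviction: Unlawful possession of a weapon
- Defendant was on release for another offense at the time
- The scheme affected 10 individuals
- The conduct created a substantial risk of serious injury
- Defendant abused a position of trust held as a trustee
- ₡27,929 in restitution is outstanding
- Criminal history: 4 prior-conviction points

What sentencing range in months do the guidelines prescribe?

86-93 months

Base offense level for unlawful possession of a weapon: 18.
§1 applies: 18 + 4 = 22.
§2 applies: 22 + 3 = 25.
§3 applies: 25 + 3 = 28.
§4 applies (level before this adjustment is 28 ≥ 11, so +4): 28 + 4 = 32.
§5 applies: 32 + 1 = 33.
Level 33 exceeds the maximum of 32; capped at 32.
Final offense level: 32.
Criminal history: 4 prior points → Category B (3-4).
Level 32 falls in the 32 band.
Grid: Level 32 × Category B = 86-93 months.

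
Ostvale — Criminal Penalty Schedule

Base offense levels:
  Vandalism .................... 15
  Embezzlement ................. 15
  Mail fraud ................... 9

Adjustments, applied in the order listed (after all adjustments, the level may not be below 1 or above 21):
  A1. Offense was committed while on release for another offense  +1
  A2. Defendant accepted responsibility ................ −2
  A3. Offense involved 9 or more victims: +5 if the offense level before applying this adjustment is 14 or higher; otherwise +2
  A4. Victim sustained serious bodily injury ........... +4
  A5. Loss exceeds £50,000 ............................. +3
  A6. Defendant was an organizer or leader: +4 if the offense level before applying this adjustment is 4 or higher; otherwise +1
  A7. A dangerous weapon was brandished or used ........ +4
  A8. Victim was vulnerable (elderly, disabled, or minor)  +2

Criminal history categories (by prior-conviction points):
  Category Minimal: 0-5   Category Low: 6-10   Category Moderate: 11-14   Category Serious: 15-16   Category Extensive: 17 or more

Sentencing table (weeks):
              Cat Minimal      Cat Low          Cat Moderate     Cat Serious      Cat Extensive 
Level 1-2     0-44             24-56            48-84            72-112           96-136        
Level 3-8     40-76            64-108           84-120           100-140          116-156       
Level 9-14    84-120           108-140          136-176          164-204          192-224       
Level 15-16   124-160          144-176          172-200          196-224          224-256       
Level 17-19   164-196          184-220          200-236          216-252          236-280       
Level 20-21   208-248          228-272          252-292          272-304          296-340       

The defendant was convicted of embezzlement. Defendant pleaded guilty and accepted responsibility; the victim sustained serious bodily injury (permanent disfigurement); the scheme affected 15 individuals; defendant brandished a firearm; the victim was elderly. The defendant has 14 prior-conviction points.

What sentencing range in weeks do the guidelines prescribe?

252-292 weeks

Base offense level for embezzlement: 15.
A1 does not apply.
A2 applies: 15 − 2 = 13.
A3 applies (level before this adjustment is 13 < 14, so +2): 13 + 2 = 15.
A4 applies: 15 + 4 = 19.
A7 applies: 19 + 4 = 23.
A8 applies: 23 + 2 = 25.
Level 25 exceeds the maximum of 21; capped at 21.
Final offense level: 21.
Criminal history: 14 prior points → Category Moderate (11-14).
Level 21 falls in the 20-21 band.
Grid: Level 20-21 × Category Moderate = 252-292 weeks.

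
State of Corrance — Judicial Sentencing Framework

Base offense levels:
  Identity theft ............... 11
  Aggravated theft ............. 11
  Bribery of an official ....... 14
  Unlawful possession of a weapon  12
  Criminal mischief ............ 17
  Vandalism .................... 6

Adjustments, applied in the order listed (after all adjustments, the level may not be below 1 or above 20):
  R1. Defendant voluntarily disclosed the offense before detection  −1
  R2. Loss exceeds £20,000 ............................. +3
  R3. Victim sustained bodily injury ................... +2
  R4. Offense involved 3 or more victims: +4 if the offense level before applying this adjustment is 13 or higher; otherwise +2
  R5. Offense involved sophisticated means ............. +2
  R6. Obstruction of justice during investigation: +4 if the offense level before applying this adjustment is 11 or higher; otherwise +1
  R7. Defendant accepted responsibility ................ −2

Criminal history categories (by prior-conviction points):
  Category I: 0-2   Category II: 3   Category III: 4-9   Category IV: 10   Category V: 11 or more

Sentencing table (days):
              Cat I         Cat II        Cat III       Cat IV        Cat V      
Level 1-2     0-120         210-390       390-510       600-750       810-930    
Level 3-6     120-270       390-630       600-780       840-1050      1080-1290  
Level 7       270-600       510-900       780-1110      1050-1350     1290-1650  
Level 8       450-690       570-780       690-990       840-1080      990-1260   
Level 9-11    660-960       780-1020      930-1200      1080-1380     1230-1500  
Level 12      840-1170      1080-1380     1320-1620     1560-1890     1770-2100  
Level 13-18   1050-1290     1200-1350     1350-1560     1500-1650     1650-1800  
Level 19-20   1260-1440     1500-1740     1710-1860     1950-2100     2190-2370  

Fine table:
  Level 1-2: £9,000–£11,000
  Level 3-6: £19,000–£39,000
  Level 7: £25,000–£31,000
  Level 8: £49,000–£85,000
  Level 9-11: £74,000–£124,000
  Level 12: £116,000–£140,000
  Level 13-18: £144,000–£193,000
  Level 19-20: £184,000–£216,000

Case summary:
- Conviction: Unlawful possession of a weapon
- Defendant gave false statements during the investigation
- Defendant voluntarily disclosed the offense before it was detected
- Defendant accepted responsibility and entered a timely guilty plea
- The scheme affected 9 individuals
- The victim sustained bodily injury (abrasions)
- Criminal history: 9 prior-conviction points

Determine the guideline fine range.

£184,000–£216,000

Base offense level for unlawful possession of a weapon: 12.
R1 applies: 12 − 1 = 11.
R3 applies: 11 + 2 = 13.
R4 applies (level before this adjustment is 13 ≥ 13, so +4): 13 + 4 = 17.
R6 applies (level before this adjustment is 17 ≥ 11, so +4): 17 + 4 = 21.
R7 applies: 21 − 2 = 19.
Final offense level: 19.
Level 19 falls in the 19-20 band.
Fine table: Level 19-20 → £184,000–£216,000.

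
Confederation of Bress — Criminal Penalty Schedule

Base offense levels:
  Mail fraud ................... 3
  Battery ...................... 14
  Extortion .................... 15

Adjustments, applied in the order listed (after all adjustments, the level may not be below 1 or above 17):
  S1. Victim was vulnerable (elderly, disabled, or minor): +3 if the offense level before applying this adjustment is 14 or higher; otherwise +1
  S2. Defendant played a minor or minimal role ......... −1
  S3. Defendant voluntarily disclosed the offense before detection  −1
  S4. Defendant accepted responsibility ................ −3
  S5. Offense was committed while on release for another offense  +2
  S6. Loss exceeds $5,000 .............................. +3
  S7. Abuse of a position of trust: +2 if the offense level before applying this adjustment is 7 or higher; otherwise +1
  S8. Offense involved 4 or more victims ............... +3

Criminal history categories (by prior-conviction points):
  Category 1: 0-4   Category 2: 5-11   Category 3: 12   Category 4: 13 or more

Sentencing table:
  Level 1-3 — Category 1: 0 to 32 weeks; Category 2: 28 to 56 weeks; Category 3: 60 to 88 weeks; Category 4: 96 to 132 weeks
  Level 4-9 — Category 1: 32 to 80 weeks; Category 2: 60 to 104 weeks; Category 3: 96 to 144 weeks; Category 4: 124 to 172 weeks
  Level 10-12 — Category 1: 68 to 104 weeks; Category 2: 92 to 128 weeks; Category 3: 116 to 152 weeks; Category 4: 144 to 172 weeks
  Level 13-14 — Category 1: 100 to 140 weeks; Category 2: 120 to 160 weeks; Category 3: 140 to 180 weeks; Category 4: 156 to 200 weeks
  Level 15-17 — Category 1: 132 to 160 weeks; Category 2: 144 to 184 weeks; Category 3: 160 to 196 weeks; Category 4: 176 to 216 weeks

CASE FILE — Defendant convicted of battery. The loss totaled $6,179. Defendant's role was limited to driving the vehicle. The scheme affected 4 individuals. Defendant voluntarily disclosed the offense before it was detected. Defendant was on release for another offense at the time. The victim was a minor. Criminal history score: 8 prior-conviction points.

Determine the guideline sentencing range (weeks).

144-184 weeks

Base offense level for battery: 14.
S1 applies (level before this adjustment is 14 ≥ 14, so +3): 14 + 3 = 17.
S2 applies: 17 − 1 = 16.
S3 applies: 16 − 1 = 15.
S4 does not apply.
S5 applies: 15 + 2 = 17.
S6 applies: 17 + 3 = 20.
S8 applies: 20 + 3 = 23.
Level 23 exceeds the maximum of 17; capped at 17.
Final offense level: 17.
Criminal history: 8 prior points → Category 2 (5-11).
Level 17 falls in the 15-17 band.
Grid: Level 15-17 × Category 2 = 144-184 weeks.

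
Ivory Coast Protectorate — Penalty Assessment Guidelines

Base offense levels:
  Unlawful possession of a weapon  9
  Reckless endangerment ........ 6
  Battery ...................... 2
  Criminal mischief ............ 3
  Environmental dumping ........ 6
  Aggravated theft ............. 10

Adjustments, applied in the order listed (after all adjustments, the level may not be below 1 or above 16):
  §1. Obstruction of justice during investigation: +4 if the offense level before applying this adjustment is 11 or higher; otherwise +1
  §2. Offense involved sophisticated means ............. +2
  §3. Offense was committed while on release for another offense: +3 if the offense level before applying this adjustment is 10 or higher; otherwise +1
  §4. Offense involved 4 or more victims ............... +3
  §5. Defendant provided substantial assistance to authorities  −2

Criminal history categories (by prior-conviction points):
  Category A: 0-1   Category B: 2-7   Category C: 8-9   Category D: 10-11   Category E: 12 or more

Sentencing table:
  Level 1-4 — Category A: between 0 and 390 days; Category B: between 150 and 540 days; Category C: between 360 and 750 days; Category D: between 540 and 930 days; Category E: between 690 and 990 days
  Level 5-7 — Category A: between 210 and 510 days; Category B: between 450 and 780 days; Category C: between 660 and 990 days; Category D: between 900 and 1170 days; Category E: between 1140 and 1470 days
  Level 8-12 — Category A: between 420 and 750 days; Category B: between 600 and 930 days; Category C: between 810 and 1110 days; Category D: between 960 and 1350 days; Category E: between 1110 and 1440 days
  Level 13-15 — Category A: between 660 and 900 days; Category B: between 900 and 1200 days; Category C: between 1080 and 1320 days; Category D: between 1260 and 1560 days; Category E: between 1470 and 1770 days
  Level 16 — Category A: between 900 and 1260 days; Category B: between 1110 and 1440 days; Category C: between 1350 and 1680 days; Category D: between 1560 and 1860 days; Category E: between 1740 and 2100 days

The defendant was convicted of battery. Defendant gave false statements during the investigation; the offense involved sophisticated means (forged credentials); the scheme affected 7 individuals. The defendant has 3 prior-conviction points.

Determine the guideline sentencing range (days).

Base offense level for battery: 2.
§1 applies (level before this adjustment is 2 < 11, so +1): 2 + 1 = 3.
§2 applies: 3 + 2 = 5.
§4 applies: 5 + 3 = 8.
Final offense level: 8.
Criminal history: 3 prior points → Category B (2-7).
Level 8 falls in the 8-12 band.
Grid: Level 8-12 × Category B = 600-930 days.

600-930 days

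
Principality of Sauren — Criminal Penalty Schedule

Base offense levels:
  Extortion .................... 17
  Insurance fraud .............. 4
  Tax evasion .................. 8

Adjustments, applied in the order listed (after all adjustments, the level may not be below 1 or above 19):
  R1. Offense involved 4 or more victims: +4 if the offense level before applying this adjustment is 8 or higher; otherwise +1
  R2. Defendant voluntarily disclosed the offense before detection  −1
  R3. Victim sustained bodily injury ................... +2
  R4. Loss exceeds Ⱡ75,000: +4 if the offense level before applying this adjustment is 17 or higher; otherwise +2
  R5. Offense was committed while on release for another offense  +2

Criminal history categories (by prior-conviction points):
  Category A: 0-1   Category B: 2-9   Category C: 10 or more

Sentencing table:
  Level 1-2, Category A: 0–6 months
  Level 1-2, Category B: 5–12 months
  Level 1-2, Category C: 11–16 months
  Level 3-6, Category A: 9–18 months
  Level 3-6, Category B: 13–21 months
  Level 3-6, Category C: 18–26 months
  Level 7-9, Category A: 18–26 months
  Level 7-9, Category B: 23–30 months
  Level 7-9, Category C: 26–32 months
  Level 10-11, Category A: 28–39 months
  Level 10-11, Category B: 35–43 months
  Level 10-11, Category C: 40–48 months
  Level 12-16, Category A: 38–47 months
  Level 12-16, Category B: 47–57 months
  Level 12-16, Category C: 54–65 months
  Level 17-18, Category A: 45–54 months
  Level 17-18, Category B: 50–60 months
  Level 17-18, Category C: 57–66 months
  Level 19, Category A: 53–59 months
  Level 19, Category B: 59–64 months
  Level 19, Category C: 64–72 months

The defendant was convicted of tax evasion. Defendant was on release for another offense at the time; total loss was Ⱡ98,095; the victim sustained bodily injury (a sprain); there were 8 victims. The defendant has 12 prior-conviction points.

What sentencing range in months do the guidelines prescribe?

57-66 months

Base offense level for tax evasion: 8.
R1 applies (level before this adjustment is 8 ≥ 8, so +4): 8 + 4 = 12.
R2 does not apply.
R3 applies: 12 + 2 = 14.
R4 applies (level before this adjustment is 14 < 17, so +2): 14 + 2 = 16.
R5 applies: 16 + 2 = 18.
Final offense level: 18.
Criminal history: 12 prior points → Category C (10+).
Level 18 falls in the 17-18 band.
Grid: Level 17-18 × Category C = 57-66 months.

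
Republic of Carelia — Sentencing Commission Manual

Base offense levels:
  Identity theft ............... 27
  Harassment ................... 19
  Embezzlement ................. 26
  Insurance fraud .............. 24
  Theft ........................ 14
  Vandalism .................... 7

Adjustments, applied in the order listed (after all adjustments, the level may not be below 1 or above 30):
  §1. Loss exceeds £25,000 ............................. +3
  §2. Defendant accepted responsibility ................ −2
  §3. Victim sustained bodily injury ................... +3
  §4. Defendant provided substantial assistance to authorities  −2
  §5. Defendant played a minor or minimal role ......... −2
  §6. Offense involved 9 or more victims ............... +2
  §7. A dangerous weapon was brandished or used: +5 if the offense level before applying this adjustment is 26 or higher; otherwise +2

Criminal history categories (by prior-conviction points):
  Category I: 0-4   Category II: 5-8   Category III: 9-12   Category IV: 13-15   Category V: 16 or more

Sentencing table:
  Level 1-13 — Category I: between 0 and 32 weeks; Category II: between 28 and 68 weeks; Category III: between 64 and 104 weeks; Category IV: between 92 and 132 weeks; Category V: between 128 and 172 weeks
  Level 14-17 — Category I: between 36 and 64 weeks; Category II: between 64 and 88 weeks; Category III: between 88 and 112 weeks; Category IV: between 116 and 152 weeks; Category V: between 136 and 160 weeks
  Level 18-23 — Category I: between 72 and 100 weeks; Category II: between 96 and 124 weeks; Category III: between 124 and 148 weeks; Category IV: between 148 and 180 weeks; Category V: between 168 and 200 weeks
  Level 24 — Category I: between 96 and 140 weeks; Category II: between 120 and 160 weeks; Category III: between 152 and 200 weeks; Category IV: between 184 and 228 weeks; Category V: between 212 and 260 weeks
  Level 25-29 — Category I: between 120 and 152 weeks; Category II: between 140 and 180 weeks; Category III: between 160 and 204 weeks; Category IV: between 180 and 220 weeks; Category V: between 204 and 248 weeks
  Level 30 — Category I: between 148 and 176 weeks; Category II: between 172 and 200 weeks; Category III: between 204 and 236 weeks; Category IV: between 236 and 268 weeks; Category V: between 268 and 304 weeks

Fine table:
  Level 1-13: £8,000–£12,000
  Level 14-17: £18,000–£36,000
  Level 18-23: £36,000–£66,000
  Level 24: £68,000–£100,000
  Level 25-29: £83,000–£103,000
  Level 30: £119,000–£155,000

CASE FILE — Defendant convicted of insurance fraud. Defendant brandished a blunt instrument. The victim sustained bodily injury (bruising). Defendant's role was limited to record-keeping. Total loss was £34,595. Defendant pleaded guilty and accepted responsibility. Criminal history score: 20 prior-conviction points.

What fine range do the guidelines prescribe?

Base offense level for insurance fraud: 24.
§1 applies: 24 + 3 = 27.
§2 applies: 27 − 2 = 25.
§3 applies: 25 + 3 = 28.
§5 applies: 28 − 2 = 26.
§7 applies (level before this adjustment is 26 ≥ 26, so +5): 26 + 5 = 31.
Level 31 exceeds the maximum of 30; capped at 30.
Final offense level: 30.
Level 30 falls in the 30 band.
Fine table: Level 30 → £119,000–£155,000.

£119,000–£155,000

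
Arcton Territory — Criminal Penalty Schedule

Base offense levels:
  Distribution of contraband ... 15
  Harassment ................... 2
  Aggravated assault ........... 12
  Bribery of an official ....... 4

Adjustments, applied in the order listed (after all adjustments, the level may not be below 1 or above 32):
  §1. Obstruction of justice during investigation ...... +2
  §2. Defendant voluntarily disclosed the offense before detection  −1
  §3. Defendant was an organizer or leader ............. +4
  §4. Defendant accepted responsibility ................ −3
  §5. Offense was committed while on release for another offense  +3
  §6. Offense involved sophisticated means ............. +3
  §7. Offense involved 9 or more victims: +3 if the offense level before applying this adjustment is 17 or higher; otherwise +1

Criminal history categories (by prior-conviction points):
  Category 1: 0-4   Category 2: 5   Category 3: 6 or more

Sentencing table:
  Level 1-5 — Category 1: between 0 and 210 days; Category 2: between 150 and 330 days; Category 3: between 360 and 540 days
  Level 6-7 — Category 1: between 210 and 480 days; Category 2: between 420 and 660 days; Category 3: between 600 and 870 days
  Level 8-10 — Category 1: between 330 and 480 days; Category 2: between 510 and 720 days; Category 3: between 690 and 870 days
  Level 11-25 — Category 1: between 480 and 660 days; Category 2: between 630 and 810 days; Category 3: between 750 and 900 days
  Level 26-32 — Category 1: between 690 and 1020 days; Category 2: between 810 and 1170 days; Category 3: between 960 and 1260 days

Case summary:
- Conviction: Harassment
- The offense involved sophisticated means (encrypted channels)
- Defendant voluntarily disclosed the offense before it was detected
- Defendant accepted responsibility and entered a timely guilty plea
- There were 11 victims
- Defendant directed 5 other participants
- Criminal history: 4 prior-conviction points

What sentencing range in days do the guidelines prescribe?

Base offense level for harassment: 2.
§1 does not apply.
§2 applies: 2 − 1 = 1.
§3 applies: 1 + 4 = 5.
§4 applies: 5 − 3 = 2.
§5 does not apply.
§6 applies: 2 + 3 = 5.
§7 applies (level before this adjustment is 5 < 17, so +1): 5 + 1 = 6.
Final offense level: 6.
Criminal history: 4 prior points → Category 1 (0-4).
Level 6 falls in the 6-7 band.
Grid: Level 6-7 × Category 1 = 210-480 days.

210-480 days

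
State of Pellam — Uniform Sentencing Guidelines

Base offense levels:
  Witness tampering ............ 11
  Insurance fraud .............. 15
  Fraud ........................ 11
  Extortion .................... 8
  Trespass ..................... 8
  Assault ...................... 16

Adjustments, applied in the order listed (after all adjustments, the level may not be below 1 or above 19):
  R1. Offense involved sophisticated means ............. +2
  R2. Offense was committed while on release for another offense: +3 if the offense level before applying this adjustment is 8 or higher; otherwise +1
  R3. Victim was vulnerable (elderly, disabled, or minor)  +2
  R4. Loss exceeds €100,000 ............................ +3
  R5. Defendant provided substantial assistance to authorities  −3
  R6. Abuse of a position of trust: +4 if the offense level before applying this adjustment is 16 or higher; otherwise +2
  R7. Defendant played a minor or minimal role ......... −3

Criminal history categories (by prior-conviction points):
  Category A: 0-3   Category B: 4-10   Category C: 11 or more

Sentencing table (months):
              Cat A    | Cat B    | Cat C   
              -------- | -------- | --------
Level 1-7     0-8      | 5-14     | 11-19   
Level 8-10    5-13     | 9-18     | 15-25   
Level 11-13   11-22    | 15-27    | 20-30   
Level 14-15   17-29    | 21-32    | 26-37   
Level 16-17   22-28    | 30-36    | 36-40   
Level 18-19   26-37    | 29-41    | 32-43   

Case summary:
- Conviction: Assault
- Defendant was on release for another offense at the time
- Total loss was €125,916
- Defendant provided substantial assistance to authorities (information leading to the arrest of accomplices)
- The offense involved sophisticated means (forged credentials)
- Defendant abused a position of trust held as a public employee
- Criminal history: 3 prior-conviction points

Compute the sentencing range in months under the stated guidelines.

26-37 months

Base offense level for assault: 16.
R1 applies: 16 + 2 = 18.
R2 applies (level before this adjustment is 18 ≥ 8, so +3): 18 + 3 = 21.
R3 does not apply.
R4 applies: 21 + 3 = 24.
R5 applies: 24 − 3 = 21.
R6 applies (level before this adjustment is 21 ≥ 16, so +4): 21 + 4 = 25.
Level 25 exceeds the maximum of 19; capped at 19.
Final offense level: 19.
Criminal history: 3 prior points → Category A (0-3).
Level 19 falls in the 18-19 band.
Grid: Level 18-19 × Category A = 26-37 months.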